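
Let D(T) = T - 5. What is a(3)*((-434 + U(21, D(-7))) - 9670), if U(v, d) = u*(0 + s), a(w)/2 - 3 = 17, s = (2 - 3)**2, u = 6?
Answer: -403920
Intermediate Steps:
s = 1 (s = (-1)**2 = 1)
D(T) = -5 + T
a(w) = 40 (a(w) = 6 + 2*17 = 6 + 34 = 40)
U(v, d) = 6 (U(v, d) = 6*(0 + 1) = 6*1 = 6)
a(3)*((-434 + U(21, D(-7))) - 9670) = 40*((-434 + 6) - 9670) = 40*(-428 - 9670) = 40*(-10098) = -403920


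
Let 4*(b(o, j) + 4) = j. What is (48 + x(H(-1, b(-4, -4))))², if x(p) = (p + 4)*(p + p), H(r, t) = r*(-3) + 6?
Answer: 79524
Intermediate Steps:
b(o, j) = -4 + j/4
H(r, t) = 6 - 3*r (H(r, t) = -3*r + 6 = 6 - 3*r)
x(p) = 2*p*(4 + p) (x(p) = (4 + p)*(2*p) = 2*p*(4 + p))
(48 + x(H(-1, b(-4, -4))))² = (48 + 2*(6 - 3*(-1))*(4 + (6 - 3*(-1))))² = (48 + 2*(6 + 3)*(4 + (6 + 3)))² = (48 + 2*9*(4 + 9))² = (48 + 2*9*13)² = (48 + 234)² = 282² = 79524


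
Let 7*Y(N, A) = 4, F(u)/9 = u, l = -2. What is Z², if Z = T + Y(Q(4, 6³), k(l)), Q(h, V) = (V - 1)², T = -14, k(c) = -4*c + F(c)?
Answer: 8836/49 ≈ 180.33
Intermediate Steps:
F(u) = 9*u
k(c) = 5*c (k(c) = -4*c + 9*c = 5*c)
Q(h, V) = (-1 + V)²
Y(N, A) = 4/7 (Y(N, A) = (⅐)*4 = 4/7)
Z = -94/7 (Z = -14 + 4/7 = -94/7 ≈ -13.429)
Z² = (-94/7)² = 8836/49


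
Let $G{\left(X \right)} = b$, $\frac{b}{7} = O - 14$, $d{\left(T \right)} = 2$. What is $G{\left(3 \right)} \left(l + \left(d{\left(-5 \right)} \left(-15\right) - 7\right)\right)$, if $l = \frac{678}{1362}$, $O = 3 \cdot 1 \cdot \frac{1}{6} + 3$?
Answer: $\frac{609021}{227} \approx 2682.9$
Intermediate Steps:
$O = \frac{7}{2}$ ($O = 3 \cdot 1 \cdot \frac{1}{6} + 3 = 3 \cdot \frac{1}{6} + 3 = \frac{1}{2} + 3 = \frac{7}{2} \approx 3.5$)
$l = \frac{113}{227}$ ($l = 678 \cdot \frac{1}{1362} = \frac{113}{227} \approx 0.4978$)
$b = - \frac{147}{2}$ ($b = 7 \left(\frac{7}{2} - 14\right) = 7 \left(- \frac{21}{2}\right) = - \frac{147}{2} \approx -73.5$)
$G{\left(X \right)} = - \frac{147}{2}$
$G{\left(3 \right)} \left(l + \left(d{\left(-5 \right)} \left(-15\right) - 7\right)\right) = - \frac{147 \left(\frac{113}{227} + \left(2 \left(-15\right) - 7\right)\right)}{2} = - \frac{147 \left(\frac{113}{227} - 37\right)}{2} = \left(- \frac{147}{2}\right) \left(- \frac{8286}{227}\right) = \frac{609021}{227}$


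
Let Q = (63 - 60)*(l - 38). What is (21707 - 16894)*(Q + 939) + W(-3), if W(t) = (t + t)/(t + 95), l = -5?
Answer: 179332377/46 ≈ 3.8985e+6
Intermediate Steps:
Q = -129 (Q = (63 - 60)*(-5 - 38) = 3*(-43) = -129)
W(t) = 2*t/(95 + t) (W(t) = (2*t)/(95 + t) = 2*t/(95 + t))
(21707 - 16894)*(Q + 939) + W(-3) = (21707 - 16894)*(-129 + 939) + 2*(-3)/(95 - 3) = 4813*810 + 2*(-3)/92 = 3898530 + 2*(-3)*(1/92) = 3898530 - 3/46 = 179332377/46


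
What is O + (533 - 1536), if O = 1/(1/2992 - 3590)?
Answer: -10773505829/10741279 ≈ -1003.0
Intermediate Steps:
O = -2992/10741279 (O = 1/(1/2992 - 3590) = 1/(-10741279/2992) = -2992/10741279 ≈ -0.00027855)
O + (533 - 1536) = -2992/10741279 + (533 - 1536) = -2992/10741279 - 1003 = -10773505829/10741279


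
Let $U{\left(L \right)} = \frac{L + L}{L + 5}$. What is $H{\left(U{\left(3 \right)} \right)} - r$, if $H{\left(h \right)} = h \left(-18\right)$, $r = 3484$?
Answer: $- \frac{6995}{2} \approx -3497.5$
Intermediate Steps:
$U{\left(L \right)} = \frac{2 L}{5 + L}$
$H{\left(h \right)} = - 18 h$
$H{\left(U{\left(3 \right)} \right)} - r = - 18 \cdot 2 \cdot 3 \frac{1}{5 + 3} - 3484 = - 18 \cdot 2 \cdot 3 \cdot \frac{1}{8} - 3484 = \left(-18\right) \frac{3}{4} - 3484 = - \frac{27}{2} - 3484 = - \frac{6995}{2}$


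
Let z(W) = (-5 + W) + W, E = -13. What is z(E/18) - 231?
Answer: -2137/9 ≈ -237.44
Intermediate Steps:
z(W) = -5 + 2*W
z(E/18) - 231 = (-5 + 2*(-13/18)) - 231 = (-5 - 13/9) - 231 = -58/9 - 231 = -2137/9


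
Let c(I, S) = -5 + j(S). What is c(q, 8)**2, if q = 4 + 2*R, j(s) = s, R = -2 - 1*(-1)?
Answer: 9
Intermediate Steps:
R = -1 (R = -2 + 1 = -1)
q = 2 (q = 4 + 2*(-1) = 4 - 2 = 2)
c(I, S) = -5 + S
c(q, 8)**2 = (-5 + 8)**2 = 3**2 = 9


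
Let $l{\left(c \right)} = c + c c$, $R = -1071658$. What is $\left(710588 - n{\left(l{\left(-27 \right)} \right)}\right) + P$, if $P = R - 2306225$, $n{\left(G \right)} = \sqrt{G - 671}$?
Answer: $-2667295 - \sqrt{31} \approx -2.6673 \cdot 10^{6}$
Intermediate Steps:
$l{\left(c \right)} = c + c^{2}$
$n{\left(G \right)} = \sqrt{-671 + G}$
$P = -3377883$ ($P = -1071658 - 2306225 = -3377883$)
$\left(710588 - n{\left(l{\left(-27 \right)} \right)}\right) + P = \left(710588 - \sqrt{-671 - 27 \left(1 - 27\right)}\right) - 3377883 = \left(710588 - \sqrt{-671 - -702}\right) - 3377883 = \left(710588 - \sqrt{-671 + 702}\right) - 3377883 = \left(710588 - \sqrt{31}\right) - 3377883 = -2667295 - \sqrt{31}$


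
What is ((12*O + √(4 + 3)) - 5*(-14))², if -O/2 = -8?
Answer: (262 + √7)² ≈ 70037.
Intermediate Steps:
O = 16 (O = -2*(-8) = 16)
((12*O + √(4 + 3)) - 5*(-14))² = ((12*16 + √(4 + 3)) - 5*(-14))² = ((192 + √7) + 70)² = (262 + √7)²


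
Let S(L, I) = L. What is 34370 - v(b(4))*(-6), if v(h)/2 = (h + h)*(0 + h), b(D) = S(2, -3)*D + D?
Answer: 37826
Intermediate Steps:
b(D) = 3*D (b(D) = 2*D + D = 3*D)
v(h) = 4*h² (v(h) = 2*((h + h)*(0 + h)) = 2*((2*h)*h) = 2*(2*h²) = 4*h²)
34370 - v(b(4))*(-6) = 34370 - 4*(3*4)²*(-6) = 34370 - 4*12²*(-6) = 34370 - 4*144*(-6) = 34370 - 576*(-6) = 34370 - 1*(-3456) = 34370 + 3456 = 37826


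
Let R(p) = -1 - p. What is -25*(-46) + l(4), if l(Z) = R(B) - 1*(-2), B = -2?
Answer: 1153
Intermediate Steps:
l(Z) = 3 (l(Z) = (-1 - 1*(-2)) - 1*(-2) = (-1 + 2) + 2 = 1 + 2 = 3)
-25*(-46) + l(4) = -25*(-46) + 3 = 1150 + 3 = 1153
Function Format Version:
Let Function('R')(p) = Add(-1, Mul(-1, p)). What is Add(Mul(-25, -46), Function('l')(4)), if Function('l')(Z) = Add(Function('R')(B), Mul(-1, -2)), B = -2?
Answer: 1153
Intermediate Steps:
Function('l')(Z) = 3 (Function('l')(Z) = Add(Add(-1, Mul(-1, -2)), Mul(-1, -2)) = Add(Add(-1, 2), 2) = Add(1, 2) = 3)
Add(Mul(-25, -46), Function('l')(4)) = Add(Mul(-25, -46), 3) = Add(1150, 3) = 1153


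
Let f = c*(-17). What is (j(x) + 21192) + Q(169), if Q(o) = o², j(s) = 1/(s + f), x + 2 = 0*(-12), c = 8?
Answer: 6865913/138 ≈ 49753.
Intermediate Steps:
x = -2 (x = -2 + 0*(-12) = -2 + 0 = -2)
f = -136 (f = 8*(-17) = -136)
j(s) = 1/(-136 + s) (j(s) = 1/(s - 136) = 1/(-136 + s))
(j(x) + 21192) + Q(169) = (1/(-136 - 2) + 21192) + 169² = (1/(-138) + 21192) + 28561 = (-1/138 + 21192) + 28561 = 2924495/138 + 28561 = 6865913/138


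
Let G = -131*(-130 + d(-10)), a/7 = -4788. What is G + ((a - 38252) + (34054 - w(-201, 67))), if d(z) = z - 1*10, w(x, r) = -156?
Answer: -17908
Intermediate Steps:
a = -33516 (a = 7*(-4788) = -33516)
d(z) = -10 + z (d(z) = z - 10 = -10 + z)
G = 19650 (G = -131*(-130 + (-10 - 10)) = -131*(-130 - 20) = -131*(-150) = 19650)
G + ((a - 38252) + (34054 - w(-201, 67))) = 19650 + ((-33516 - 38252) + (34054 - 1*(-156))) = 19650 + (-71768 + (34054 + 156)) = 19650 + (-71768 + 34210) = 19650 - 37558 = -17908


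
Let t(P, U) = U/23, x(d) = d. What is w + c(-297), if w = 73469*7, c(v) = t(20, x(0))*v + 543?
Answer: 514826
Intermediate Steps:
t(P, U) = U/23 (t(P, U) = U*(1/23) = U/23)
c(v) = 543 (c(v) = ((1/23)*0)*v + 543 = 0*v + 543 = 0 + 543 = 543)
w = 514283
w + c(-297) = 514283 + 543 = 514826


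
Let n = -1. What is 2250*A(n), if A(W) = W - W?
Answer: 0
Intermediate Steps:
A(W) = 0
2250*A(n) = 2250*0 = 0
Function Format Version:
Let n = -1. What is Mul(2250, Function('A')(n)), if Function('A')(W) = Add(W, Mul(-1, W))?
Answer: 0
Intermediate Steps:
Function('A')(W) = 0
Mul(2250, Function('A')(n)) = Mul(2250, 0) = 0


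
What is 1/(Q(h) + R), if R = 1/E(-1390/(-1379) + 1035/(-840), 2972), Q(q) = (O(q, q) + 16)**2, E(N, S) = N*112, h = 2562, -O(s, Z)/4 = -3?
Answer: 4946/3877467 ≈ 0.0012756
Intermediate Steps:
O(s, Z) = 12 (O(s, Z) = -4*(-3) = 12)
E(N, S) = 112*N
Q(q) = 784 (Q(q) = (12 + 16)**2 = 28**2 = 784)
R = -197/4946 (R = 1/(112*(-1390/(-1379) + 1035/(-840))) = 1/(112*(-1390*(-1/1379) + 1035*(-1/840))) = 1/(112*(1390/1379 - 69/56)) = 1/(112*(-2473/11032)) = 1/(-4946/197) = -197/4946 ≈ -0.039830)
1/(Q(h) + R) = 1/(784 - 197/4946) = 1/(3877467/4946) = 4946/3877467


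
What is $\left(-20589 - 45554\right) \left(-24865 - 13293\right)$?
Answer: $2523884594$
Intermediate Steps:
$\left(-20589 - 45554\right) \left(-24865 - 13293\right) = \left(-66143\right) \left(-38158\right) = 2523884594$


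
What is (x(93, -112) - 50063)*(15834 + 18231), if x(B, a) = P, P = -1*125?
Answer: -1709654220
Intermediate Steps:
P = -125
x(B, a) = -125
(x(93, -112) - 50063)*(15834 + 18231) = (-125 - 50063)*(15834 + 18231) = -50188*34065 = -1709654220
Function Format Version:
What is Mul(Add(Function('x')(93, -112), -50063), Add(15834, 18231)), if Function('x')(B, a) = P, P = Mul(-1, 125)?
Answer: -1709654220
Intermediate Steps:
P = -125
Function('x')(B, a) = -125
Mul(Add(Function('x')(93, -112), -50063), Add(15834, 18231)) = Mul(Add(-125, -50063), Add(15834, 18231)) = Mul(-50188, 34065) = -1709654220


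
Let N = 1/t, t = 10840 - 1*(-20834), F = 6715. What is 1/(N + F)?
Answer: 31674/212690911 ≈ 0.00014892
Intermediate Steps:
t = 31674 (t = 10840 + 20834 = 31674)
N = 1/31674 ≈ 3.1572e-5
1/(N + F) = 1/(1/31674 + 6715) = 1/(212690911/31674) = 31674/212690911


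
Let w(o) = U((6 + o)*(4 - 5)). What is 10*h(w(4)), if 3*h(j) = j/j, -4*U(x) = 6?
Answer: 10/3 ≈ 3.3333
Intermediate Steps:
U(x) = -3/2 (U(x) = -¼*6 = -3/2)
w(o) = -3/2
h(j) = ⅓ (h(j) = (j/j)/3 = (⅓)*1 = ⅓)
10*h(w(4)) = 10*(⅓) = 10/3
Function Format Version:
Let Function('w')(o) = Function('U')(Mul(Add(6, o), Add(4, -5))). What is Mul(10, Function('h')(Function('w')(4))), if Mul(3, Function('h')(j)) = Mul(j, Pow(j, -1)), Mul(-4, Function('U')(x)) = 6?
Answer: Rational(10, 3) ≈ 3.3333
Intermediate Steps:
Function('U')(x) = Rational(-3, 2) (Function('U')(x) = Mul(Rational(-1, 4), 6) = Rational(-3, 2))
Function('w')(o) = Rational(-3, 2)
Function('h')(j) = Rational(1, 3) (Function('h')(j) = Mul(Rational(1, 3), Mul(j, Pow(j, -1))) = Mul(Rational(1, 3), 1) = Rational(1, 3))
Mul(10, Function('h')(Function('w')(4))) = Mul(10, Rational(1, 3)) = Rational(10, 3)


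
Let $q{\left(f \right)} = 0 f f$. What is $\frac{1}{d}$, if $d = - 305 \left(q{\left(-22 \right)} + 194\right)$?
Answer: $- \frac{1}{59170} \approx -1.69 \cdot 10^{-5}$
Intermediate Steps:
$q{\left(f \right)} = 0$ ($q{\left(f \right)} = 0 f = 0$)
$d = -59170$ ($d = - 305 \left(0 + 194\right) = \left(-305\right) 194 = -59170$)
$\frac{1}{d} = \frac{1}{-59170} = - \frac{1}{59170}$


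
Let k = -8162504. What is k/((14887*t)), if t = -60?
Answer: 2040626/223305 ≈ 9.1383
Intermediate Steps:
k/((14887*t)) = -8162504/(14887*(-60)) = -8162504/(-893220) = -8162504*(-1/893220) = 2040626/223305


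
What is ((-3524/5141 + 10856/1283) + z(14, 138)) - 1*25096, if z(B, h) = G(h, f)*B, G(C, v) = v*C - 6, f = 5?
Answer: -102317125156/6595903 ≈ -15512.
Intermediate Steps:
G(C, v) = -6 + C*v (G(C, v) = C*v - 6 = -6 + C*v)
z(B, h) = B*(-6 + 5*h) (z(B, h) = (-6 + h*5)*B = (-6 + 5*h)*B = B*(-6 + 5*h))
((-3524/5141 + 10856/1283) + z(14, 138)) - 1*25096 = ((-3524/5141 + 10856/1283) + 14*(-6 + 5*138)) - 1*25096 = ((-3524*1/5141 + 10856*(1/1283)) + 14*(-6 + 690)) - 25096 = ((-3524/5141 + 10856/1283) + 14*684) - 25096 = (51289404/6595903 + 9576) - 25096 = 63213656532/6595903 - 25096 = -102317125156/6595903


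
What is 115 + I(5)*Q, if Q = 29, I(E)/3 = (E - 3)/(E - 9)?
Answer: 143/2 ≈ 71.500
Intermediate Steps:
I(E) = 3*(-3 + E)/(-9 + E) (I(E) = 3*((E - 3)/(E - 9)) = 3*((-3 + E)/(-9 + E)) = 3*(-3 + E)/(-9 + E))
115 + I(5)*Q = 115 + (3*(-3 + 5)/(-9 + 5))*29 = 115 + (3*2/(-4))*29 = 115 + (3*(-¼)*2)*29 = 115 - 3/2*29 = 115 - 87/2 = 143/2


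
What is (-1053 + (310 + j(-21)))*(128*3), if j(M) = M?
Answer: -293376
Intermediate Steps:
(-1053 + (310 + j(-21)))*(128*3) = (-1053 + (310 - 21))*(128*3) = (-1053 + 289)*384 = -764*384 = -293376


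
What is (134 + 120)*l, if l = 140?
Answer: 35560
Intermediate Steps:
(134 + 120)*l = (134 + 120)*140 = 254*140 = 35560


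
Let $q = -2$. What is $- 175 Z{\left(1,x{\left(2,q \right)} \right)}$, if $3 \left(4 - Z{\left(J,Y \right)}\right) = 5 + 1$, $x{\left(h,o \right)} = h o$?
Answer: $-350$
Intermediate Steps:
$Z{\left(J,Y \right)} = 2$ ($Z{\left(J,Y \right)} = 4 - \frac{5 + 1}{3} = 4 - 2 = 2$)
$- 175 Z{\left(1,x{\left(2,q \right)} \right)} = \left(-175\right) 2 = -350$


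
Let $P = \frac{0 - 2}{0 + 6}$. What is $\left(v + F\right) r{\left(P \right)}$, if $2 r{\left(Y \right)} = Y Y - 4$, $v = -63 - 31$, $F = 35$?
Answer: $\frac{2065}{18} \approx 114.72$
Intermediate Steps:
$v = -94$
$P = - \frac{1}{3}$ ($P = - \frac{2}{6} = \left(-2\right) \frac{1}{6} = - \frac{1}{3} \approx -0.33333$)
$r{\left(Y \right)} = -2 + \frac{Y^{2}}{2}$ ($r{\left(Y \right)} = \frac{Y Y - 4}{2} = \frac{Y^{2} - 4}{2} = \frac{-4 + Y^{2}}{2} = -2 + \frac{Y^{2}}{2}$)
$\left(v + F\right) r{\left(P \right)} = \left(-94 + 35\right) \left(-2 + \frac{\left(- \frac{1}{3}\right)^{2}}{2}\right) = - 59 \left(-2 + \frac{1}{2} \cdot \frac{1}{9}\right) = - 59 \left(-2 + \frac{1}{18}\right) = \left(-59\right) \left(- \frac{35}{18}\right) = \frac{2065}{18}$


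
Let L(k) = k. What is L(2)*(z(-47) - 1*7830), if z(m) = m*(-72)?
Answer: -8892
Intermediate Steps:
z(m) = -72*m
L(2)*(z(-47) - 1*7830) = 2*(-72*(-47) - 1*7830) = 2*(3384 - 7830) = 2*(-4446) = -8892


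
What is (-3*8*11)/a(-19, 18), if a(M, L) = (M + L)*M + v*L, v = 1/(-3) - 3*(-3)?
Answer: -264/175 ≈ -1.5086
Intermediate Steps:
v = 26/3 (v = -⅓ + 9 = 26/3 ≈ 8.6667)
a(M, L) = 26*L/3 + M*(L + M) (a(M, L) = (M + L)*M + 26*L/3 = (L + M)*M + 26*L/3 = M*(L + M) + 26*L/3 = 26*L/3 + M*(L + M))
(-3*8*11)/a(-19, 18) = (-3*8*11)/((-19)² + (26/3)*18 + 18*(-19)) = (-24*11)/(361 + 156 - 342) = -264/175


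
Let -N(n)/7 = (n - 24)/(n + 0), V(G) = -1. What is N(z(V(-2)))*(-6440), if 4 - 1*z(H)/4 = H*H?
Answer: -45080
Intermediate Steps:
z(H) = 16 - 4*H² (z(H) = 16 - 4*H*H = 16 - 4*H²)
N(n) = -7*(-24 + n)/n (N(n) = -7*(n - 24)/(n + 0) = -7*(-24 + n)/n)
N(z(V(-2)))*(-6440) = (-7 + 168/(16 - 4*(-1)²))*(-6440) = (-7 + 168/(16 - 4*1))*(-6440) = (-7 + 168/(16 - 4))*(-6440) = (-7 + 168/12)*(-6440) = (-7 + 168*(1/12))*(-6440) = (-7 + 14)*(-6440) = 7*(-6440) = -45080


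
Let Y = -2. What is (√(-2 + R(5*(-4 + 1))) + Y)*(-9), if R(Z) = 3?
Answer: 9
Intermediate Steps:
(√(-2 + R(5*(-4 + 1))) + Y)*(-9) = (√(-2 + 3) - 2)*(-9) = (√1 - 2)*(-9) = (1 - 2)*(-9) = -1*(-9) = 9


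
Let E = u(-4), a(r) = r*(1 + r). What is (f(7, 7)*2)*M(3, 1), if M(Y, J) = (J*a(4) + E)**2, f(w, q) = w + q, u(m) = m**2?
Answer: 36288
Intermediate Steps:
E = 16 (E = (-4)**2 = 16)
f(w, q) = q + w
M(Y, J) = (16 + 20*J)**2 (M(Y, J) = (J*(4*(1 + 4)) + 16)**2 = (J*(4*5) + 16)**2 = (J*20 + 16)**2 = (20*J + 16)**2 = (16 + 20*J)**2)
(f(7, 7)*2)*M(3, 1) = ((7 + 7)*2)*(16*(4 + 5*1)**2) = (14*2)*(16*(4 + 5)**2) = 28*(16*9**2) = 28*(16*81) = 28*1296 = 36288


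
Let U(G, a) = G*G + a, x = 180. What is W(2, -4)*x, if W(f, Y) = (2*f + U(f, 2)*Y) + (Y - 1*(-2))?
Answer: -3960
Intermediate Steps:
U(G, a) = a + G² (U(G, a) = G² + a = a + G²)
W(f, Y) = 2 + Y + 2*f + Y*(2 + f²) (W(f, Y) = (2*f + (2 + f²)*Y) + (Y - 1*(-2)) = (2*f + Y*(2 + f²)) + (Y + 2) = (2*f + Y*(2 + f²)) + (2 + Y) = 2 + Y + 2*f + Y*(2 + f²))
W(2, -4)*x = (2 - 4 + 2*2 - 4*(2 + 2²))*180 = (2 - 4 + 4 - 4*(2 + 4))*180 = (2 - 4 + 4 - 4*6)*180 = (2 - 4 + 4 - 24)*180 = -22*180 = -3960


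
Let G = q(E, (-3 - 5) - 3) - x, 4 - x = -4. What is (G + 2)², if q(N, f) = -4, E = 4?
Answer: 100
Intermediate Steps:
x = 8 (x = 4 - 1*(-4) = 4 + 4 = 8)
G = -12 (G = -4 - 1*8 = -4 - 8 = -12)
(G + 2)² = (-12 + 2)² = (-10)² = 100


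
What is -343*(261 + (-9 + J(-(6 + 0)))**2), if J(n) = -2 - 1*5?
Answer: -177331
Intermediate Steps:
J(n) = -7 (J(n) = -2 - 5 = -7)
-343*(261 + (-9 + J(-(6 + 0)))**2) = -343*(261 + (-9 - 7)**2) = -343*(261 + (-16)**2) = -343*(261 + 256) = -343*517 = -177331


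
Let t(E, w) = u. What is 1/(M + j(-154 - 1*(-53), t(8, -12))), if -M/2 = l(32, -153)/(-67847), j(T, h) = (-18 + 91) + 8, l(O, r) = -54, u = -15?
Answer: 67847/5495499 ≈ 0.012346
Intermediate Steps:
t(E, w) = -15
j(T, h) = 81 (j(T, h) = 73 + 8 = 81)
M = -108/67847 (M = -(-108)/(-67847) = -(-108)*(-1)/67847 = -2*54/67847 = -108/67847 ≈ -0.0015918)
1/(M + j(-154 - 1*(-53), t(8, -12))) = 1/(-108/67847 + 81) = 1/(5495499/67847) = 67847/5495499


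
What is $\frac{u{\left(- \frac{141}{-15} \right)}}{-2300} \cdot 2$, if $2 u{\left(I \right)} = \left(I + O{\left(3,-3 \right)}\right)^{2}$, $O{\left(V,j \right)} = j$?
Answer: $- \frac{256}{14375} \approx -0.017809$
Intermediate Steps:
$u{\left(I \right)} = \frac{\left(-3 + I\right)^{2}}{2}$ ($u{\left(I \right)} = \frac{\left(I - 3\right)^{2}}{2} = \frac{\left(-3 + I\right)^{2}}{2}$)
$\frac{u{\left(- \frac{141}{-15} \right)}}{-2300} \cdot 2 = \frac{\frac{1}{2} \left(-3 - \frac{141}{-15}\right)^{2}}{-2300} \cdot 2 = \frac{\left(-3 - - \frac{47}{5}\right)^{2}}{2} \left(- \frac{1}{2300}\right) 2 = \frac{\left(-3 + \frac{47}{5}\right)^{2}}{2} \left(- \frac{1}{2300}\right) 2 = \frac{\left(\frac{32}{5}\right)^{2}}{2} \left(- \frac{1}{2300}\right) 2 = \frac{1}{2} \cdot \frac{1024}{25} \left(- \frac{1}{2300}\right) 2 = \frac{512}{25} \left(- \frac{1}{2300}\right) 2 = \left(- \frac{128}{14375}\right) 2 = - \frac{256}{14375}$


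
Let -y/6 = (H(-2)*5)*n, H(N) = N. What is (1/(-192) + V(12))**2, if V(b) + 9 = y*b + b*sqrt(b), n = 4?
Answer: 303919316353/36864 + 551231*sqrt(3)/4 ≈ 8.4830e+6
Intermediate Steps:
y = 240 (y = -6*(-2*5)*4 = -(-60)*4 = -6*(-40) = 240)
V(b) = -9 + b**(3/2) + 240*b (V(b) = -9 + (240*b + b*sqrt(b)) = -9 + (240*b + b**(3/2)) = -9 + (b**(3/2) + 240*b) = -9 + b**(3/2) + 240*b)
(1/(-192) + V(12))**2 = (1/(-192) + (-9 + 12**(3/2) + 240*12))**2 = (-1/192 + (-9 + 24*sqrt(3) + 2880))**2 = (-1/192 + (2871 + 24*sqrt(3)))**2 = (551231/192 + 24*sqrt(3))**2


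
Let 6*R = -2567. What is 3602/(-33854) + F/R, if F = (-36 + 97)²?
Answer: -382535369/43451609 ≈ -8.8037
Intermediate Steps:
R = -2567/6 (R = (⅙)*(-2567) = -2567/6 ≈ -427.83)
F = 3721 (F = 61² = 3721)
3602/(-33854) + F/R = 3602/(-33854) + 3721/(-2567/6) = 3602*(-1/33854) + 3721*(-6/2567) = -1801/16927 - 22326/2567 = -382535369/43451609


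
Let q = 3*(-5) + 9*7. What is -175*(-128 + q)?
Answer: 14000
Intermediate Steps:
q = 48 (q = -15 + 63 = 48)
-175*(-128 + q) = -175*(-128 + 48) = -175*(-80) = 14000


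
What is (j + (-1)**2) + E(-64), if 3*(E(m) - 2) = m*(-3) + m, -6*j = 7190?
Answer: -3458/3 ≈ -1152.7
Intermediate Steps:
j = -3595/3 (j = -1/6*7190 = -3595/3 ≈ -1198.3)
E(m) = 2 - 2*m/3 (E(m) = 2 + (m*(-3) + m)/3 = 2 + (-3*m + m)/3 = 2 + (-2*m)/3 = 2 - 2*m/3)
(j + (-1)**2) + E(-64) = (-3595/3 + (-1)**2) + (2 - 2/3*(-64)) = (-3595/3 + 1) + (2 + 128/3) = -3592/3 + 134/3 = -3458/3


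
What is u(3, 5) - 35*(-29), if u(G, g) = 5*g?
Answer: 1040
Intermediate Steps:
u(3, 5) - 35*(-29) = 5*5 - 35*(-29) = 25 + 1015 = 1040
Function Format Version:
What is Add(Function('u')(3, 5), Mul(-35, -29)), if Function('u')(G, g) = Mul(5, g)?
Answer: 1040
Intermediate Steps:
Add(Function('u')(3, 5), Mul(-35, -29)) = Add(Mul(5, 5), Mul(-35, -29)) = Add(25, 1015) = 1040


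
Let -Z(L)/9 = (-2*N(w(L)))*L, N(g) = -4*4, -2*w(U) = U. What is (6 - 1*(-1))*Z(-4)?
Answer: 8064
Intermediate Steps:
w(U) = -U/2
N(g) = -16
Z(L) = -288*L (Z(L) = -9*(-2*(-16))*L = -288*L)
(6 - 1*(-1))*Z(-4) = (6 - 1*(-1))*(-288*(-4)) = (6 + 1)*1152 = 7*1152 = 8064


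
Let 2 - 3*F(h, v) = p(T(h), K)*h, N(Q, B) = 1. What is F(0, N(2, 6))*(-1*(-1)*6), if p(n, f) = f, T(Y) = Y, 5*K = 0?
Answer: 4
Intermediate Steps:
K = 0 (K = (1/5)*0 = 0)
F(h, v) = 2/3 (F(h, v) = 2/3 - 0*h = 2/3 - 1/3*0 = 2/3 + 0 = 2/3)
F(0, N(2, 6))*(-1*(-1)*6) = 2*(-1*(-1)*6)/3 = 2*(1*6)/3 = (2/3)*6 = 4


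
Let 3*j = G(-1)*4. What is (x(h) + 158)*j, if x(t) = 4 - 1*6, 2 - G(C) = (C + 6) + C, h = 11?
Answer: -416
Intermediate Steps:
G(C) = -4 - 2*C (G(C) = 2 - ((C + 6) + C) = 2 - ((6 + C) + C) = 2 - (6 + 2*C) = 2 + (-6 - 2*C) = -4 - 2*C)
x(t) = -2 (x(t) = 4 - 6 = -2)
j = -8/3 (j = ((-4 - 2*(-1))*4)/3 = ((-4 + 2)*4)/3 = (-2*4)/3 = (⅓)*(-8) = -8/3 ≈ -2.6667)
(x(h) + 158)*j = (-2 + 158)*(-8/3) = 156*(-8/3) = -416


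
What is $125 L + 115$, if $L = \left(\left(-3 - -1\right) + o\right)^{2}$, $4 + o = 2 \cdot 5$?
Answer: $2115$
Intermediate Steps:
$o = 6$ ($o = -4 + 2 \cdot 5 = -4 + 10 = 6$)
$L = 16$ ($L = \left(\left(-3 - -1\right) + 6\right)^{2} = \left(\left(-3 + 1\right) + 6\right)^{2} = \left(-2 + 6\right)^{2} = 4^{2} = 16$)
$125 L + 115 = 125 \cdot 16 + 115 = 2000 + 115 = 2115$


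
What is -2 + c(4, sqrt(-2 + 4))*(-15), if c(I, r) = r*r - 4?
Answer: 28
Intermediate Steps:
c(I, r) = -4 + r**2 (c(I, r) = r**2 - 4 = -4 + r**2)
-2 + c(4, sqrt(-2 + 4))*(-15) = -2 + (-4 + (sqrt(-2 + 4))**2)*(-15) = -2 + (-4 + (sqrt(2))**2)*(-15) = -2 + (-4 + 2)*(-15) = -2 - 2*(-15) = -2 + 30 = 28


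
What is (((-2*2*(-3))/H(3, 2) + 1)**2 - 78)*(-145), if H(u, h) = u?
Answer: 7685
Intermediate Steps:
(((-2*2*(-3))/H(3, 2) + 1)**2 - 78)*(-145) = (((-2*2*(-3))/3 + 1)**2 - 78)*(-145) = ((-4*(-3)*(1/3) + 1)**2 - 78)*(-145) = ((12*(1/3) + 1)**2 - 78)*(-145) = ((4 + 1)**2 - 78)*(-145) = (5**2 - 78)*(-145) = (25 - 78)*(-145) = -53*(-145) = 7685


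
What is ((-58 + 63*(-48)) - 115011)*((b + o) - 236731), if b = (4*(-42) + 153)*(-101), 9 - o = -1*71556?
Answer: 19326037543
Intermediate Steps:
o = 71565 (o = 9 - (-1)*71556 = 9 - 1*(-71556) = 9 + 71556 = 71565)
b = 1515 (b = (-168 + 153)*(-101) = -15*(-101) = 1515)
((-58 + 63*(-48)) - 115011)*((b + o) - 236731) = ((-58 + 63*(-48)) - 115011)*((1515 + 71565) - 236731) = ((-58 - 3024) - 115011)*(73080 - 236731) = (-3082 - 115011)*(-163651) = -118093*(-163651) = 19326037543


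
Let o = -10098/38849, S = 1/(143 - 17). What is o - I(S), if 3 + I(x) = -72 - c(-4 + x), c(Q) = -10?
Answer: 2515087/38849 ≈ 64.740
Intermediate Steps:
S = 1/126 ≈ 0.0079365
I(x) = -65 (I(x) = -3 + (-72 - 1*(-10)) = -3 + (-72 + 10) = -3 - 62 = -65)
o = -10098/38849 (o = -10098*1/38849 = -10098/38849 ≈ -0.25993)
o - I(S) = -10098/38849 - 1*(-65) = -10098/38849 + 65 = 2515087/38849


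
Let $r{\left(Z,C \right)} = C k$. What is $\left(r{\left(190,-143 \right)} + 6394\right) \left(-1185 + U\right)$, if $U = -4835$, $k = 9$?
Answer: $-30744140$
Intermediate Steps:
$r{\left(Z,C \right)} = 9 C$ ($r{\left(Z,C \right)} = C 9 = 9 C$)
$\left(r{\left(190,-143 \right)} + 6394\right) \left(-1185 + U\right) = \left(9 \left(-143\right) + 6394\right) \left(-1185 - 4835\right) = \left(-1287 + 6394\right) \left(-6020\right) = 5107 \left(-6020\right) = -30744140$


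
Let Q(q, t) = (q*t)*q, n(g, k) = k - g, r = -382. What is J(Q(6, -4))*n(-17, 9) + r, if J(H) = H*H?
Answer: 538754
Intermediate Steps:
Q(q, t) = t*q²
J(H) = H²
J(Q(6, -4))*n(-17, 9) + r = (-4*6²)²*(9 - 1*(-17)) - 382 = (-4*36)²*(9 + 17) - 382 = (-144)²*26 - 382 = 20736*26 - 382 = 539136 - 382 = 538754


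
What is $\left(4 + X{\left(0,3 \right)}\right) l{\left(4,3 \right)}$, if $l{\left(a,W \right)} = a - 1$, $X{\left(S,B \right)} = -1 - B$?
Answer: $0$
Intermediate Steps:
$l{\left(a,W \right)} = -1 + a$
$\left(4 + X{\left(0,3 \right)}\right) l{\left(4,3 \right)} = \left(4 - 4\right) \left(-1 + 4\right) = \left(4 - 4\right) 3 = 0 \cdot 3 = 0$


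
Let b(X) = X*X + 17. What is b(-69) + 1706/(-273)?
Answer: 1302688/273 ≈ 4771.8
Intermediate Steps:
b(X) = 17 + X² (b(X) = X² + 17 = 17 + X²)
b(-69) + 1706/(-273) = (17 + (-69)²) + 1706/(-273) = (17 + 4761) + 1706*(-1/273) = 4778 - 1706/273 = 1302688/273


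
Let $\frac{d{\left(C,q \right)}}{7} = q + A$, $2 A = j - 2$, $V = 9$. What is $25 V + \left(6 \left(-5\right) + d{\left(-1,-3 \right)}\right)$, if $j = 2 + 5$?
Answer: $\frac{383}{2} \approx 191.5$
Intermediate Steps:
$j = 7$
$A = \frac{5}{2}$ ($A = \frac{7 - 2}{2} = \frac{1}{2} \cdot 5 = \frac{5}{2} \approx 2.5$)
$d{\left(C,q \right)} = \frac{35}{2} + 7 q$ ($d{\left(C,q \right)} = 7 \left(q + \frac{5}{2}\right) = 7 \left(\frac{5}{2} + q\right) = \frac{35}{2} + 7 q$)
$25 V + \left(6 \left(-5\right) + d{\left(-1,-3 \right)}\right) = 25 \cdot 9 + \left(6 \left(-5\right) + \left(\frac{35}{2} + 7 \left(-3\right)\right)\right) = 225 + \left(-30 + \left(\frac{35}{2} - 21\right)\right) = 225 - \frac{67}{2} = \frac{383}{2}$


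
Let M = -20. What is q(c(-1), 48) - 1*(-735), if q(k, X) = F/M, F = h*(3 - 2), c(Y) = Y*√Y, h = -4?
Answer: 3676/5 ≈ 735.20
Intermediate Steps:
c(Y) = Y^(3/2)
F = -4 (F = -4*(3 - 2) = -4*1 = -4)
q(k, X) = ⅕ (q(k, X) = -4/(-20) = -4*(-1/20) = ⅕)
q(c(-1), 48) - 1*(-735) = ⅕ - 1*(-735) = ⅕ + 735 = 3676/5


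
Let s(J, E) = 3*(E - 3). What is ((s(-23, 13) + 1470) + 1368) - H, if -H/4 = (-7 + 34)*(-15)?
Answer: 1248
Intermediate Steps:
s(J, E) = -9 + 3*E (s(J, E) = 3*(-3 + E) = -9 + 3*E)
H = 1620 (H = -4*(-7 + 34)*(-15) = -108*(-15) = -4*(-405) = 1620)
((s(-23, 13) + 1470) + 1368) - H = (((-9 + 3*13) + 1470) + 1368) - 1*1620 = (((-9 + 39) + 1470) + 1368) - 1620 = ((30 + 1470) + 1368) - 1620 = (1500 + 1368) - 1620 = 2868 - 1620 = 1248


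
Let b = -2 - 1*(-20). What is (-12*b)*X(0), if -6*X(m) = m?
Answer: 0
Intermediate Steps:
X(m) = -m/6
b = 18 (b = -2 + 20 = 18)
(-12*b)*X(0) = (-12*18)*(-⅙*0) = -216*0 = 0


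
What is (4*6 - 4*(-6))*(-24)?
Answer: -1152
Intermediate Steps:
(4*6 - 4*(-6))*(-24) = (24 + 24)*(-24) = 48*(-24) = -1152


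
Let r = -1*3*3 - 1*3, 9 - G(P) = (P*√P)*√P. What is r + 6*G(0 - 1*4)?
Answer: -54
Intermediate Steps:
G(P) = 9 - P² (G(P) = 9 - P*√P*√P = 9 - P^(3/2)*√P = 9 - P²)
r = -12 (r = -3*3 - 3 = -9 - 3 = -12)
r + 6*G(0 - 1*4) = -12 + 6*(9 - (0 - 1*4)²) = -12 + 6*(9 - (0 - 4)²) = -12 + 6*(9 - 1*(-4)²) = -12 + 6*(9 - 1*16) = -12 + 6*(9 - 16) = -12 + 6*(-7) = -12 - 42 = -54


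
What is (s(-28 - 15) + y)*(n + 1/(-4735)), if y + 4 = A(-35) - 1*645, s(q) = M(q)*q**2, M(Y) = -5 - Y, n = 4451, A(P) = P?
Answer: 1466390025752/4735 ≈ 3.0969e+8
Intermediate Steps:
s(q) = q**2*(-5 - q) (s(q) = (-5 - q)*q**2 = q**2*(-5 - q))
y = -684 (y = -4 + (-35 - 1*645) = -4 + (-35 - 645) = -4 - 680 = -684)
(s(-28 - 15) + y)*(n + 1/(-4735)) = ((-28 - 15)**2*(-5 - (-28 - 15)) - 684)*(4451 + 1/(-4735)) = ((-43)**2*(-5 - 1*(-43)) - 684)*(4451 - 1/4735) = (1849*(-5 + 43) - 684)*(21075484/4735) = (1849*38 - 684)*(21075484/4735) = (70262 - 684)*(21075484/4735) = 69578*(21075484/4735) = 1466390025752/4735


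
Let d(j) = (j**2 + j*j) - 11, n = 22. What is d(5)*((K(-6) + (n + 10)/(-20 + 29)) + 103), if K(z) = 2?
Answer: 12701/3 ≈ 4233.7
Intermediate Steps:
d(j) = -11 + 2*j**2 (d(j) = (j**2 + j**2) - 11 = 2*j**2 - 11 = -11 + 2*j**2)
d(5)*((K(-6) + (n + 10)/(-20 + 29)) + 103) = (-11 + 2*5**2)*((2 + (22 + 10)/(-20 + 29)) + 103) = (-11 + 2*25)*((2 + 32/9) + 103) = (-11 + 50)*((2 + 32*(1/9)) + 103) = 39*((2 + 32/9) + 103) = 39*(50/9 + 103) = 39*(977/9) = 12701/3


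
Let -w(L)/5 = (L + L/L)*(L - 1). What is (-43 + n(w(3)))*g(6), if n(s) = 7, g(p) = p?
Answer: -216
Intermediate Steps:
w(L) = -5*(1 + L)*(-1 + L) (w(L) = -5*(L + L/L)*(L - 1) = -5*(L + 1)*(-1 + L) = -5*(1 + L)*(-1 + L))
(-43 + n(w(3)))*g(6) = (-43 + 7)*6 = -36*6 = -216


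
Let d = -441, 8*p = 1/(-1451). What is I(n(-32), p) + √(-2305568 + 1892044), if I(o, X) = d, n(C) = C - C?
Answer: -441 + 2*I*√103381 ≈ -441.0 + 643.06*I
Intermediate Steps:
p = -1/11608 (p = (⅛)/(-1451) = (⅛)*(-1/1451) = -1/11608 ≈ -8.6147e-5)
n(C) = 0
I(o, X) = -441
I(n(-32), p) + √(-2305568 + 1892044) = -441 + √(-2305568 + 1892044) = -441 + √(-413524) = -441 + 2*I*√103381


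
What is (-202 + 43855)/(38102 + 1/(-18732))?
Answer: 817707996/713726663 ≈ 1.1457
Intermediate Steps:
(-202 + 43855)/(38102 + 1/(-18732)) = 43653/(38102 - 1/18732) = 43653/(713726663/18732) = 43653*(18732/713726663) = 817707996/713726663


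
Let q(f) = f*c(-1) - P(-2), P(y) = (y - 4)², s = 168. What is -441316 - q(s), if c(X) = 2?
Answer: -441616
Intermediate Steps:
P(y) = (-4 + y)²
q(f) = -36 + 2*f (q(f) = f*2 - (-4 - 2)² = 2*f - 1*(-6)² = 2*f - 1*36 = 2*f - 36 = -36 + 2*f)
-441316 - q(s) = -441316 - (-36 + 2*168) = -441316 - (-36 + 336) = -441316 - 1*300 = -441316 - 300 = -441616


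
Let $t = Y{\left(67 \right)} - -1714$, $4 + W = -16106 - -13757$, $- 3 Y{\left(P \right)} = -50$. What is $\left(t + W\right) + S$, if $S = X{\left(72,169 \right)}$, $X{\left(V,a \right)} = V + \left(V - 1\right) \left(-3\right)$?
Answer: $- \frac{2290}{3} \approx -763.33$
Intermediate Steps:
$Y{\left(P \right)} = \frac{50}{3}$ ($Y{\left(P \right)} = \left(- \frac{1}{3}\right) \left(-50\right) = \frac{50}{3}$)
$W = -2353$ ($W = -4 - 2349 = -2353$)
$t = \frac{5192}{3}$ ($t = \frac{50}{3} - -1714 = \frac{50}{3} + 1714 = \frac{5192}{3} \approx 1730.7$)
$X{\left(V,a \right)} = 3 - 2 V$ ($X{\left(V,a \right)} = V + \left(-1 + V\right) \left(-3\right) = V - \left(-3 + 3 V\right) = 3 - 2 V$)
$S = -141$ ($S = 3 - 144 = -141$)
$\left(t + W\right) + S = \left(\frac{5192}{3} - 2353\right) - 141 = - \frac{1867}{3} - 141 = - \frac{2290}{3}$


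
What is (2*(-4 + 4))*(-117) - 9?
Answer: -9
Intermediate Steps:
(2*(-4 + 4))*(-117) - 9 = (2*0)*(-117) - 9 = 0*(-117) - 9 = 0 - 9 = -9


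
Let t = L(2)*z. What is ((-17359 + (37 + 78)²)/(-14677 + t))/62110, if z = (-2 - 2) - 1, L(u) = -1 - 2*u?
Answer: 689/151672620 ≈ 4.5427e-6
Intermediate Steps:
z = -5 (z = -4 - 1 = -5)
t = 25 (t = (-1 - 2*2)*(-5) = (-1 - 4)*(-5) = -5*(-5) = 25)
((-17359 + (37 + 78)²)/(-14677 + t))/62110 = ((-17359 + (37 + 78)²)/(-14677 + 25))/62110 = ((-17359 + 115²)/(-14652))*(1/62110) = ((-17359 + 13225)*(-1/14652))*(1/62110) = -4134*(-1/14652)*(1/62110) = (689/2442)*(1/62110) = 689/151672620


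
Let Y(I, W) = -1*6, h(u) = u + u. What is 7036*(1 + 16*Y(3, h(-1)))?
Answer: -668420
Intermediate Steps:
h(u) = 2*u
Y(I, W) = -6
7036*(1 + 16*Y(3, h(-1))) = 7036*(1 + 16*(-6)) = 7036*(1 - 96) = 7036*(-95) = -668420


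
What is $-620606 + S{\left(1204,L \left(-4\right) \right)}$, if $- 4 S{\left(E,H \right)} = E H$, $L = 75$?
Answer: $-530306$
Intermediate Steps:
$S{\left(E,H \right)} = - \frac{E H}{4}$
$-620606 + S{\left(1204,L \left(-4\right) \right)} = -620606 - 301 \cdot 75 \left(-4\right) = -620606 - 301 \left(-300\right) = -620606 + 90300 = -530306$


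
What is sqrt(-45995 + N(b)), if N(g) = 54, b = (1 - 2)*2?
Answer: I*sqrt(45941) ≈ 214.34*I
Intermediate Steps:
b = -2 (b = -1*2 = -2)
sqrt(-45995 + N(b)) = sqrt(-45995 + 54) = sqrt(-45941) = I*sqrt(45941)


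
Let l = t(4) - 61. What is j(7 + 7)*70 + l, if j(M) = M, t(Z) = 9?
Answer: 928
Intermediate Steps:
l = -52 (l = 9 - 61 = -52)
j(7 + 7)*70 + l = (7 + 7)*70 - 52 = 14*70 - 52 = 980 - 52 = 928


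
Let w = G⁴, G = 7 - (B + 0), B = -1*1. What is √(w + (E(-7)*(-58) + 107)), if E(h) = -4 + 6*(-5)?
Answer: 5*√247 ≈ 78.581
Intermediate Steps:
B = -1
E(h) = -34 (E(h) = -4 - 30 = -34)
G = 8 (G = 7 - (-1 + 0) = 7 - 1*(-1) = 7 + 1 = 8)
w = 4096 (w = 8⁴ = 4096)
√(w + (E(-7)*(-58) + 107)) = √(4096 + (-34*(-58) + 107)) = √(4096 + (1972 + 107)) = √(4096 + 2079) = √6175 = 5*√247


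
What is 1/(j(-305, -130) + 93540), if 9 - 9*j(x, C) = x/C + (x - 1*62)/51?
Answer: 11934/1116324725 ≈ 1.0690e-5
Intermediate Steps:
j(x, C) = 521/459 - x/459 - x/(9*C) (j(x, C) = 1 - (x/C + (x - 1*62)/51)/9 = 1 - (x/C + (x - 62)*(1/51))/9 = 1 - (x/C + (-62 + x)*(1/51))/9 = 1 - (x/C + (-62/51 + x/51))/9 = 1 - (-62/51 + x/51 + x/C)/9 = 1 + (62/459 - x/459 - x/(9*C)) = 521/459 - x/459 - x/(9*C))
1/(j(-305, -130) + 93540) = 1/((521/459 - 1/459*(-305) - ⅑*(-305)/(-130)) + 93540) = 1/((521/459 + 305/459 - ⅑*(-305)*(-1/130)) + 93540) = 1/((521/459 + 305/459 - 61/234) + 93540) = 1/(18365/11934 + 93540) = 1/(1116324725/11934) = 11934/1116324725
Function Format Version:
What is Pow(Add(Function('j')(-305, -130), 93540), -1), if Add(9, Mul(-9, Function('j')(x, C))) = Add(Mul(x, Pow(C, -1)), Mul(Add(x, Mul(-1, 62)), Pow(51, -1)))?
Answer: Rational(11934, 1116324725) ≈ 1.0690e-5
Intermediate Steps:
Function('j')(x, C) = Add(Rational(521, 459), Mul(Rational(-1, 459), x), Mul(Rational(-1, 9), x, Pow(C, -1))) (Function('j')(x, C) = Add(1, Mul(Rational(-1, 9), Add(Mul(x, Pow(C, -1)), Mul(Add(x, Mul(-1, 62)), Pow(51, -1))))) = Add(1, Mul(Rational(-1, 9), Add(Mul(x, Pow(C, -1)), Mul(Add(x, -62), Rational(1, 51))))) = Add(1, Mul(Rational(-1, 9), Add(Mul(x, Pow(C, -1)), Mul(Add(-62, x), Rational(1, 51))))) = Add(1, Mul(Rational(-1, 9), Add(Mul(x, Pow(C, -1)), Add(Rational(-62, 51), Mul(Rational(1, 51), x))))) = Add(1, Mul(Rational(-1, 9), Add(Rational(-62, 51), Mul(Rational(1, 51), x), Mul(x, Pow(C, -1))))) = Add(1, Add(Rational(62, 459), Mul(Rational(-1, 459), x), Mul(Rational(-1, 9), x, Pow(C, -1)))) = Add(Rational(521, 459), Mul(Rational(-1, 459), x), Mul(Rational(-1, 9), x, Pow(C, -1))))
Pow(Add(Function('j')(-305, -130), 93540), -1) = Pow(Add(Add(Rational(521, 459), Mul(Rational(-1, 459), -305), Mul(Rational(-1, 9), -305, Pow(-130, -1))), 93540), -1) = Pow(Add(Add(Rational(521, 459), Rational(305, 459), Mul(Rational(-1, 9), -305, Rational(-1, 130))), 93540), -1) = Pow(Add(Add(Rational(521, 459), Rational(305, 459), Rational(-61, 234)), 93540), -1) = Pow(Add(Rational(18365, 11934), 93540), -1) = Pow(Rational(1116324725, 11934), -1) = Rational(11934, 1116324725)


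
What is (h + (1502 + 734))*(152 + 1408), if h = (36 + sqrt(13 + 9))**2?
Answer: 5544240 + 112320*sqrt(22) ≈ 6.0711e+6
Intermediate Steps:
h = (36 + sqrt(22))**2 ≈ 1655.7
(h + (1502 + 734))*(152 + 1408) = ((36 + sqrt(22))**2 + (1502 + 734))*(152 + 1408) = ((36 + sqrt(22))**2 + 2236)*1560 = (2236 + (36 + sqrt(22))**2)*1560 = 3488160 + 1560*(36 + sqrt(22))**2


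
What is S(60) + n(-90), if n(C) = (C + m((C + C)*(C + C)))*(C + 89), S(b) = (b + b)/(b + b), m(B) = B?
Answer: -32309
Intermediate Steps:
S(b) = 1 (S(b) = (2*b)/((2*b)) = (2*b)*(1/(2*b)) = 1)
n(C) = (89 + C)*(C + 4*C**2) (n(C) = (C + (C + C)*(C + C))*(C + 89) = (C + (2*C)*(2*C))*(89 + C) = (C + 4*C**2)*(89 + C) = (89 + C)*(C + 4*C**2))
S(60) + n(-90) = 1 - 90*(89 + 4*(-90)**2 + 357*(-90)) = 1 - 90*(89 + 4*8100 - 32130) = 1 - 90*(89 + 32400 - 32130) = 1 - 90*359 = 1 - 32310 = -32309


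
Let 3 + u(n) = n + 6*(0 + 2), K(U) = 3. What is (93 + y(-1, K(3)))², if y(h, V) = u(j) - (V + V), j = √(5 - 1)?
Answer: 9604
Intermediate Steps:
j = 2 (j = √4 = 2)
u(n) = 9 + n (u(n) = -3 + (n + 6*(0 + 2)) = -3 + (n + 6*2) = -3 + (n + 12) = -3 + (12 + n) = 9 + n)
y(h, V) = 11 - 2*V (y(h, V) = (9 + 2) - (V + V) = 11 - 2*V)
(93 + y(-1, K(3)))² = (93 + (11 - 2*3))² = (93 + (11 - 6))² = (93 + 5)² = 98² = 9604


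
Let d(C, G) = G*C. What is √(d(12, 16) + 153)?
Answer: √345 ≈ 18.574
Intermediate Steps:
d(C, G) = C*G
√(d(12, 16) + 153) = √(12*16 + 153) = √(192 + 153) = √345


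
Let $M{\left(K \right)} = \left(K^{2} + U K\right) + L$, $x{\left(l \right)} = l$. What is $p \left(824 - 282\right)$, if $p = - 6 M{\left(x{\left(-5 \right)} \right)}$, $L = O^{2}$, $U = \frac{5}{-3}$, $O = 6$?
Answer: $-225472$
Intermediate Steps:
$U = - \frac{5}{3}$ ($U = 5 \left(- \frac{1}{3}\right) = - \frac{5}{3} \approx -1.6667$)
$L = 36$ ($L = 6^{2} = 36$)
$M{\left(K \right)} = 36 + K^{2} - \frac{5 K}{3}$ ($M{\left(K \right)} = \left(K^{2} - \frac{5 K}{3}\right) + 36 = 36 + K^{2} - \frac{5 K}{3}$)
$p = -416$ ($p = - 6 \left(36 + \left(-5\right)^{2} - - \frac{25}{3}\right) = - 6 \left(36 + 25 + \frac{25}{3}\right) = \left(-6\right) \frac{208}{3} = -416$)
$p \left(824 - 282\right) = - 416 \left(824 - 282\right) = \left(-416\right) 542 = -225472$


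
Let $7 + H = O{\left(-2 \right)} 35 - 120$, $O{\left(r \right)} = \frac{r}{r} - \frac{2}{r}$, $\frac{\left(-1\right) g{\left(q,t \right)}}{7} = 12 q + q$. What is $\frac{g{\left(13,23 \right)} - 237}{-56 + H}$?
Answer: $\frac{1420}{113} \approx 12.566$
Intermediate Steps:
$g{\left(q,t \right)} = - 91 q$ ($g{\left(q,t \right)} = - 7 \left(12 q + q\right) = - 7 \cdot 13 q = - 91 q$)
$O{\left(r \right)} = 1 - \frac{2}{r}$
$H = -57$ ($H = -7 - \left(120 - \frac{-2 - 2}{-2} \cdot 35\right) = -7 - \left(120 - \left(- \frac{1}{2}\right) \left(-4\right) 35\right) = -7 + \left(2 \cdot 35 - 120\right) = -7 + \left(70 - 120\right) = -7 - 50 = -57$)
$\frac{g{\left(13,23 \right)} - 237}{-56 + H} = \frac{\left(-91\right) 13 - 237}{-56 - 57} = \frac{-1183 - 237}{-113} = \left(-1420\right) \left(- \frac{1}{113}\right) = \frac{1420}{113}$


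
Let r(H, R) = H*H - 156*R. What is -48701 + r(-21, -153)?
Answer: -24392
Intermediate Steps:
r(H, R) = H² - 156*R
-48701 + r(-21, -153) = -48701 + ((-21)² - 156*(-153)) = -48701 + (441 + 23868) = -48701 + 24309 = -24392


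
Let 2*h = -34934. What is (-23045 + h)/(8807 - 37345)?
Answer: 20256/14269 ≈ 1.4196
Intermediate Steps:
h = -17467 (h = (1/2)*(-34934) = -17467)
(-23045 + h)/(8807 - 37345) = (-23045 - 17467)/(8807 - 37345) = -40512/(-28538) = -40512*(-1/28538) = 20256/14269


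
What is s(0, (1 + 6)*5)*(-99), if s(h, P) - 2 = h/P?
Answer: -198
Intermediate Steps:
s(h, P) = 2 + h/P
s(0, (1 + 6)*5)*(-99) = (2 + 0/(((1 + 6)*5)))*(-99) = (2 + 0/((7*5)))*(-99) = (2 + 0/35)*(-99) = (2 + 0*(1/35))*(-99) = (2 + 0)*(-99) = 2*(-99) = -198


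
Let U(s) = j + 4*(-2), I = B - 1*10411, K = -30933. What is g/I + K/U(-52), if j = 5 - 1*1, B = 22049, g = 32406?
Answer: 16369449/2116 ≈ 7736.0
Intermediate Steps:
j = 4 (j = 5 - 1 = 4)
I = 11638 (I = 22049 - 1*10411 = 22049 - 10411 = 11638)
U(s) = -4 (U(s) = 4 + 4*(-2) = 4 - 8 = -4)
g/I + K/U(-52) = 32406/11638 - 30933/(-4) = 32406*(1/11638) - 30933*(-¼) = 1473/529 + 30933/4 = 16369449/2116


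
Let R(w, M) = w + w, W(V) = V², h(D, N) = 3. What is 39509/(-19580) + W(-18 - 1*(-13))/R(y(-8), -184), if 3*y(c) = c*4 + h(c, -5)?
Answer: -1880011/567820 ≈ -3.3109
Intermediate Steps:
y(c) = 1 + 4*c/3 (y(c) = (c*4 + 3)/3 = (4*c + 3)/3 = (3 + 4*c)/3 = 1 + 4*c/3)
R(w, M) = 2*w
39509/(-19580) + W(-18 - 1*(-13))/R(y(-8), -184) = 39509/(-19580) + (-18 - 1*(-13))²/((2*(1 + (4/3)*(-8)))) = 39509*(-1/19580) + (-18 + 13)²/((2*(1 - 32/3))) = -39509/19580 + (-5)²/((2*(-29/3))) = -39509/19580 + 25/(-58/3) = -39509/19580 + 25*(-3/58) = -39509/19580 - 75/58 = -1880011/567820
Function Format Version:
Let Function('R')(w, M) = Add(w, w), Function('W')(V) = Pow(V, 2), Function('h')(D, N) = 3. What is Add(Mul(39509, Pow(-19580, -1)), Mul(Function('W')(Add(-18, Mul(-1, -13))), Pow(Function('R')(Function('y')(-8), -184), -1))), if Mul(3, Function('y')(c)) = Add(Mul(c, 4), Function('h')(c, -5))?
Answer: Rational(-1880011, 567820) ≈ -3.3109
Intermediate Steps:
Function('y')(c) = Add(1, Mul(Rational(4, 3), c)) (Function('y')(c) = Mul(Rational(1, 3), Add(Mul(c, 4), 3)) = Mul(Rational(1, 3), Add(Mul(4, c), 3)) = Mul(Rational(1, 3), Add(3, Mul(4, c))) = Add(1, Mul(Rational(4, 3), c)))
Function('R')(w, M) = Mul(2, w)
Add(Mul(39509, Pow(-19580, -1)), Mul(Function('W')(Add(-18, Mul(-1, -13))), Pow(Function('R')(Function('y')(-8), -184), -1))) = Add(Mul(39509, Pow(-19580, -1)), Mul(Pow(Add(-18, Mul(-1, -13)), 2), Pow(Mul(2, Add(1, Mul(Rational(4, 3), -8))), -1))) = Add(Mul(39509, Rational(-1, 19580)), Mul(Pow(Add(-18, 13), 2), Pow(Mul(2, Add(1, Rational(-32, 3))), -1))) = Add(Rational(-39509, 19580), Mul(Pow(-5, 2), Pow(Mul(2, Rational(-29, 3)), -1))) = Add(Rational(-39509, 19580), Mul(25, Pow(Rational(-58, 3), -1))) = Add(Rational(-39509, 19580), Mul(25, Rational(-3, 58))) = Add(Rational(-39509, 19580), Rational(-75, 58)) = Rational(-1880011, 567820)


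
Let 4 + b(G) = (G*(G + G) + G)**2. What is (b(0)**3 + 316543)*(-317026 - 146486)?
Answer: -146691814248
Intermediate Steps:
b(G) = -4 + (G + 2*G**2)**2 (b(G) = -4 + (G*(G + G) + G)**2 = -4 + (G*(2*G) + G)**2 = -4 + (2*G**2 + G)**2 = -4 + (G + 2*G**2)**2)
(b(0)**3 + 316543)*(-317026 - 146486) = ((-4 + 0**2*(1 + 2*0)**2)**3 + 316543)*(-317026 - 146486) = ((-4 + 0*(1 + 0)**2)**3 + 316543)*(-463512) = ((-4 + 0*1**2)**3 + 316543)*(-463512) = ((-4 + 0*1)**3 + 316543)*(-463512) = ((-4 + 0)**3 + 316543)*(-463512) = ((-4)**3 + 316543)*(-463512) = (-64 + 316543)*(-463512) = 316479*(-463512) = -146691814248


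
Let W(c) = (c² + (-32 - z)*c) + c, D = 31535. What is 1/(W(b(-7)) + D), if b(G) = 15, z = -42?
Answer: 1/31925 ≈ 3.1323e-5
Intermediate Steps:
W(c) = c² + 11*c (W(c) = (c² + (-32 - 1*(-42))*c) + c = (c² + (-32 + 42)*c) + c = (c² + 10*c) + c = c² + 11*c)
1/(W(b(-7)) + D) = 1/(15*(11 + 15) + 31535) = 1/(15*26 + 31535) = 1/(390 + 31535) = 1/31925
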